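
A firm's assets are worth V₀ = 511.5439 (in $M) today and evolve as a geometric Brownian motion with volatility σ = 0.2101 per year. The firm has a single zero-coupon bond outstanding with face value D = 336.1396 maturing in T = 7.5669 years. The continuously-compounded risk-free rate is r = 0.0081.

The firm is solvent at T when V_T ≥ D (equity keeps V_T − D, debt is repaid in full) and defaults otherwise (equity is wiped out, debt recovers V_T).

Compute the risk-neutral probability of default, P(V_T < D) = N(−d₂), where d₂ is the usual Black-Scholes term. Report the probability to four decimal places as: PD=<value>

PD=0.2933

d₁ = [ln(V₀/D) + (r + σ²/2)T] / (σ√T)
   = [ln(511.5439/336.1396) + (0.0081 + 0.5·0.2101²)·7.5669] / (0.2101·√7.5669)
   = [0.419907 + 0.228301] / 0.577943 = 1.121577
d₂ = d₁ − σ√T = 1.121577 − 0.577943 = 0.543634
risk-neutral PD = N(−d₂) = N(-0.543634) = 0.293347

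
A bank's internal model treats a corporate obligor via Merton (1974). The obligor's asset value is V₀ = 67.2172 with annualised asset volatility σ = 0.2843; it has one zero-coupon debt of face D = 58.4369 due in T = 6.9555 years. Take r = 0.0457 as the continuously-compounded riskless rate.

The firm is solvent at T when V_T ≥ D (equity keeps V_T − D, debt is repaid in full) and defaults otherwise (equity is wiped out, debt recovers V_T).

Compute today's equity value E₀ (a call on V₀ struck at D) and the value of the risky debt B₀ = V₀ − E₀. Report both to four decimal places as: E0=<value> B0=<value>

d₁ = [ln(V₀/D) + (r + σ²/2)T] / (σ√T)
   = [ln(67.2172/58.4369) + (0.0457 + 0.5·0.2843²)·6.9555] / (0.2843·√6.9555)
   = [0.139982 + 0.598961] / 0.749792 = 0.985529
d₂ = d₁ − σ√T = 0.985529 − 0.749792 = 0.235737
N(d₁) = 0.837818,  N(d₂) = 0.593182,  e^(−rT) = 0.727700
E₀ = V₀·N(d₁) − D·e^(−rT)·N(d₂)
   = 67.2172·0.837818 − 58.4369·0.727700·0.593182 = 31.091005
B₀ = V₀ − E₀ = 67.2172 − 31.091005 = 36.126195

E0=31.0910 B0=36.1262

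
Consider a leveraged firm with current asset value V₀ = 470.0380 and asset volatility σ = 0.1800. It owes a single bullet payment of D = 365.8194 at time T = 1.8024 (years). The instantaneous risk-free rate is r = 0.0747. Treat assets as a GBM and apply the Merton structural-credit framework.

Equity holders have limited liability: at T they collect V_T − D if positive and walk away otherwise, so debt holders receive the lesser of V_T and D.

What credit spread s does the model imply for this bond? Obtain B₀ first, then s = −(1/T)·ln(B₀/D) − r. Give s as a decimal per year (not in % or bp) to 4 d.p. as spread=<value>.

spread=0.0038

d₁ = [ln(V₀/D) + (r + σ²/2)T] / (σ√T)
   = [ln(470.0380/365.8194) + (0.0747 + 0.5·0.1800²)·1.8024] / (0.1800·√1.8024)
   = [0.250674 + 0.163838] / 0.241656 = 1.715295
d₂ = d₁ − σ√T = 1.715295 − 0.241656 = 1.473639
N(d₁) = 0.956854,  N(d₂) = 0.929711,  e^(−rT) = 0.874031
E₀ = V₀·N(d₁) − D·e^(−rT)·N(d₂)
   = 470.0380·0.956854 − 365.8194·0.874031·0.929711 = 152.494568
B₀ = V₀ − E₀ = 470.0380 − 152.494568 = 317.543432
spread = −(1/T)·ln(B₀/D) − r = −(1/1.8024)·ln(317.543432/365.8194) − 0.0747 = 0.00382040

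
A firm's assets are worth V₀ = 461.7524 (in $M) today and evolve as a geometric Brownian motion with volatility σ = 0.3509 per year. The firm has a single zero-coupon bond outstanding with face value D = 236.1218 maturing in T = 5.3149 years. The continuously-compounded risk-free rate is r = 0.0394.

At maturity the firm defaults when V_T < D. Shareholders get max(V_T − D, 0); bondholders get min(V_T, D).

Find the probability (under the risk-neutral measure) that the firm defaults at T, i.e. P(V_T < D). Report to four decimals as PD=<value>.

d₁ = [ln(V₀/D) + (r + σ²/2)T] / (σ√T)
   = [ln(461.7524/236.1218) + (0.0394 + 0.5·0.3509²)·5.3149] / (0.3509·√5.3149)
   = [0.670681 + 0.536621] / 0.808967 = 1.492399
d₂ = d₁ − σ√T = 1.492399 − 0.808967 = 0.683432
risk-neutral PD = N(−d₂) = N(-0.683432) = 0.247167

PD=0.2472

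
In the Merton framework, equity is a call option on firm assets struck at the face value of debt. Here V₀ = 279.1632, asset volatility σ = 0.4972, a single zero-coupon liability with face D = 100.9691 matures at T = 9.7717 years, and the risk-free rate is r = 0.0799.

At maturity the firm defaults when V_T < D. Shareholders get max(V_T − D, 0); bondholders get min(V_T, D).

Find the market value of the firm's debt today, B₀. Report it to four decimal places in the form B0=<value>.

d₁ = [ln(V₀/D) + (r + σ²/2)T] / (σ√T)
   = [ln(279.1632/100.9691) + (0.0799 + 0.5·0.4972²)·9.7717] / (0.4972·√9.7717)
   = [1.016982 + 1.988579] / 1.554233 = 1.933790
d₂ = d₁ − σ√T = 1.933790 − 1.554233 = 0.379557
N(d₁) = 0.973431,  N(d₂) = 0.647863,  e^(−rT) = 0.458058
E₀ = V₀·N(d₁) − D·e^(−rT)·N(d₂)
   = 279.1632·0.973431 − 100.9691·0.458058·0.647863 = 241.782499
B₀ = V₀ − E₀ = 279.1632 − 241.782499 = 37.380701

B0=37.3807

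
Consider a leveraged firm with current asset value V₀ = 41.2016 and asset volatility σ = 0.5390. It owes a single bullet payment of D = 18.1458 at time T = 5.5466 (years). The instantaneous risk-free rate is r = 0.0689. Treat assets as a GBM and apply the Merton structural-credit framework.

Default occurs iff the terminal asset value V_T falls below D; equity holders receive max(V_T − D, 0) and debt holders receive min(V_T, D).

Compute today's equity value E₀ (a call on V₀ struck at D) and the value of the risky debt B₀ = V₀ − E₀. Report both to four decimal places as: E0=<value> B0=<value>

d₁ = [ln(V₀/D) + (r + σ²/2)T] / (σ√T)
   = [ln(41.2016/18.1458) + (0.0689 + 0.5·0.5390²)·5.5466] / (0.5390·√5.5466)
   = [0.820038 + 1.187863] / 1.269411 = 1.581758
d₂ = d₁ − σ√T = 1.581758 − 1.269411 = 0.312347
N(d₁) = 0.943148,  N(d₂) = 0.622612,  e^(−rT) = 0.682385
E₀ = V₀·N(d₁) − D·e^(−rT)·N(d₂)
   = 41.2016·0.943148 − 18.1458·0.682385·0.622612 = 31.149745
B₀ = V₀ − E₀ = 41.2016 − 31.149745 = 10.051855

E0=31.1497 B0=10.0519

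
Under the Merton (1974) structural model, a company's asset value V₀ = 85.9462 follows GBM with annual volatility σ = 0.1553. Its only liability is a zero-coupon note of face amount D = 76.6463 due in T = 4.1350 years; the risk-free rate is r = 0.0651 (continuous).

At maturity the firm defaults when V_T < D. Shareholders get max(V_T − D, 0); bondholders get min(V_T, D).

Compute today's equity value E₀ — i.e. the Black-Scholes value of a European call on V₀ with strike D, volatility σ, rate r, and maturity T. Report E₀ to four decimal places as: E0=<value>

E0=28.5968

d₁ = [ln(V₀/D) + (r + σ²/2)T] / (σ√T)
   = [ln(85.9462/76.6463) + (0.0651 + 0.5·0.1553²)·4.1350] / (0.1553·√4.1350)
   = [0.114520 + 0.319053] / 0.315798 = 1.372944
d₂ = d₁ − σ√T = 1.372944 − 0.315798 = 1.057146
N(d₁) = 0.915115,  N(d₂) = 0.854778,  e^(−rT) = 0.763999
E₀ = V₀·N(d₁) − D·e^(−rT)·N(d₂)
   = 85.9462·0.915115 − 76.6463·0.763999·0.854778 = 28.596848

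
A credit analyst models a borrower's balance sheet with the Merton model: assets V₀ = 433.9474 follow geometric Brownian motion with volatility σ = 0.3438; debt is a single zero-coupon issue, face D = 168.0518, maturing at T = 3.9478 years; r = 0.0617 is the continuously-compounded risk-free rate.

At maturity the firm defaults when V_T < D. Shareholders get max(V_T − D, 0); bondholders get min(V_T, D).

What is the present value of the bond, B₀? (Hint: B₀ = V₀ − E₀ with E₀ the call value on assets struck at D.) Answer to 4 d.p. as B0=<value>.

d₁ = [ln(V₀/D) + (r + σ²/2)T] / (σ√T)
   = [ln(433.9474/168.0518) + (0.0617 + 0.5·0.3438²)·3.9478] / (0.3438·√3.9478)
   = [0.948651 + 0.476891] / 0.683099 = 2.086876
d₂ = d₁ − σ√T = 2.086876 − 0.683099 = 1.403777
N(d₁) = 0.981550,  N(d₂) = 0.919807,  e^(−rT) = 0.783817
E₀ = V₀·N(d₁) − D·e^(−rT)·N(d₂)
   = 433.9474·0.981550 − 168.0518·0.783817·0.919807 = 304.782417
B₀ = V₀ − E₀ = 433.9474 − 304.782417 = 129.164983

B0=129.1650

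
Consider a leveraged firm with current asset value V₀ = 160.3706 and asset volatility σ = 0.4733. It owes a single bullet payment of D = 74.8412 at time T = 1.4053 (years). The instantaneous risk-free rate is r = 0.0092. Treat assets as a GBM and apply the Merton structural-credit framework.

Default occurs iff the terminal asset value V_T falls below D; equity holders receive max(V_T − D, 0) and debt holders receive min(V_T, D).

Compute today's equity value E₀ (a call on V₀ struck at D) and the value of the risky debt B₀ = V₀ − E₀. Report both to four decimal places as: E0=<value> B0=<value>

E0=88.7600 B0=71.6106

d₁ = [ln(V₀/D) + (r + σ²/2)T] / (σ√T)
   = [ln(160.3706/74.8412) + (0.0092 + 0.5·0.4733²)·1.4053] / (0.4733·√1.4053)
   = [0.762119 + 0.170331] / 0.561075 = 1.661899
d₂ = d₁ − σ√T = 1.661899 − 0.561075 = 1.100824
N(d₁) = 0.951733,  N(d₂) = 0.864513,  e^(−rT) = 0.987154
E₀ = V₀·N(d₁) − D·e^(−rT)·N(d₂)
   = 160.3706·0.951733 − 74.8412·0.987154·0.864513 = 88.759977
B₀ = V₀ − E₀ = 160.3706 − 88.759977 = 71.610623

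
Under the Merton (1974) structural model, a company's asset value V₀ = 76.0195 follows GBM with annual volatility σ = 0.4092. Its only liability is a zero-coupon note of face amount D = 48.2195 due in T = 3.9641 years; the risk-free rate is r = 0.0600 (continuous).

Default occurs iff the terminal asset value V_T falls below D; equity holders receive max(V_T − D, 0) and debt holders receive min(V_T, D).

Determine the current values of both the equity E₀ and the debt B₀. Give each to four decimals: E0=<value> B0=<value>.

E0=42.5838 B0=33.4357

d₁ = [ln(V₀/D) + (r + σ²/2)T] / (σ√T)
   = [ln(76.0195/48.2195) + (0.0600 + 0.5·0.4092²)·3.9641] / (0.4092·√3.9641)
   = [0.455226 + 0.569730] / 0.814719 = 1.258048
d₂ = d₁ − σ√T = 1.258048 − 0.814719 = 0.443329
N(d₁) = 0.895813,  N(d₂) = 0.671236,  e^(−rT) = 0.788324
E₀ = V₀·N(d₁) − D·e^(−rT)·N(d₂)
   = 76.0195·0.895813 − 48.2195·0.788324·0.671236 = 42.583818
B₀ = V₀ − E₀ = 76.0195 − 42.583818 = 33.435682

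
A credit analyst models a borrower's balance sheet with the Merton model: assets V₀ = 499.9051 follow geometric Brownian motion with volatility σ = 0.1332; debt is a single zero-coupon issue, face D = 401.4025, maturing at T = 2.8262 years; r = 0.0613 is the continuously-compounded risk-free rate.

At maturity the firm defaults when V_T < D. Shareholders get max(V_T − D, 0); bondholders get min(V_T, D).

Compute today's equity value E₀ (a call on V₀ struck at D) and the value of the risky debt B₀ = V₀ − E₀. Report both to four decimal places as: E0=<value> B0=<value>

d₁ = [ln(V₀/D) + (r + σ²/2)T] / (σ√T)
   = [ln(499.9051/401.4025) + (0.0613 + 0.5·0.1332²)·2.8262] / (0.1332·√2.8262)
   = [0.219454 + 0.198318] / 0.223927 = 1.865662
d₂ = d₁ − σ√T = 1.865662 − 0.223927 = 1.641735
N(d₁) = 0.968956,  N(d₂) = 0.949678,  e^(−rT) = 0.840931
E₀ = V₀·N(d₁) − D·e^(−rT)·N(d₂)
   = 499.9051·0.968956 − 401.4025·0.840931·0.949678 = 163.820624
B₀ = V₀ − E₀ = 499.9051 − 163.820624 = 336.084476

E0=163.8206 B0=336.0845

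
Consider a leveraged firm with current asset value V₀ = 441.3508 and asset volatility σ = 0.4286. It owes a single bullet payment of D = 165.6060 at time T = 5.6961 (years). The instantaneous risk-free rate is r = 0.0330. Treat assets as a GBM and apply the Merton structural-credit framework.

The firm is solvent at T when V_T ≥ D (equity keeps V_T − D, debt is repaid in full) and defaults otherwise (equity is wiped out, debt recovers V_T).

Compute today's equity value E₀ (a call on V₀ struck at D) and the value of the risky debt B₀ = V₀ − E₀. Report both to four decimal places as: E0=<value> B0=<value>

E0=318.6962 B0=122.6546

d₁ = [ln(V₀/D) + (r + σ²/2)T] / (σ√T)
   = [ln(441.3508/165.6060) + (0.0330 + 0.5·0.4286²)·5.6961] / (0.4286·√5.6961)
   = [0.980229 + 0.711152] / 1.022918 = 1.653486
d₂ = d₁ − σ√T = 1.653486 − 1.022918 = 0.630567
N(d₁) = 0.950884,  N(d₂) = 0.735838,  e^(−rT) = 0.828638
E₀ = V₀·N(d₁) − D·e^(−rT)·N(d₂)
   = 441.3508·0.950884 − 165.6060·0.828638·0.735838 = 318.696151
B₀ = V₀ − E₀ = 441.3508 − 318.696151 = 122.654649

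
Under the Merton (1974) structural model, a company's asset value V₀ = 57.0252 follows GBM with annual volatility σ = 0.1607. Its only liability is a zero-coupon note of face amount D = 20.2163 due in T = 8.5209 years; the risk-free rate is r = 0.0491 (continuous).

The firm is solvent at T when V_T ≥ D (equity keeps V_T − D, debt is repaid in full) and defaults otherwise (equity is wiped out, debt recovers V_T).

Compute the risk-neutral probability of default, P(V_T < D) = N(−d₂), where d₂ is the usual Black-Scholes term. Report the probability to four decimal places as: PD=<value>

PD=0.0021

d₁ = [ln(V₀/D) + (r + σ²/2)T] / (σ√T)
   = [ln(57.0252/20.2163) + (0.0491 + 0.5·0.1607²)·8.5209] / (0.1607·√8.5209)
   = [1.037004 + 0.528400] / 0.469093 = 3.337090
d₂ = d₁ − σ√T = 3.337090 − 0.469093 = 2.867997
risk-neutral PD = N(−d₂) = N(-2.867997) = 0.002065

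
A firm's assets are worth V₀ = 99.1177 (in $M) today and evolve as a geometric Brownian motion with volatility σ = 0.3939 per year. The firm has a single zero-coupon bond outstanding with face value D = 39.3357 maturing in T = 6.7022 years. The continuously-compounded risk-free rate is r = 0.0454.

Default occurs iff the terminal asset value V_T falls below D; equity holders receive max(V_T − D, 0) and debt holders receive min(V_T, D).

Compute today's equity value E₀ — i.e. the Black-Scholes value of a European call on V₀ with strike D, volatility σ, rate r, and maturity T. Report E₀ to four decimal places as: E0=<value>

d₁ = [ln(V₀/D) + (r + σ²/2)T] / (σ√T)
   = [ln(99.1177/39.3357) + (0.0454 + 0.5·0.3939²)·6.7022] / (0.3939·√6.7022)
   = [0.924176 + 0.824227] / 1.019752 = 1.714537
d₂ = d₁ − σ√T = 1.714537 − 1.019752 = 0.694785
N(d₁) = 0.956785,  N(d₂) = 0.756405,  e^(−rT) = 0.737654
E₀ = V₀·N(d₁) − D·e^(−rT)·N(d₂)
   = 99.1177·0.956785 − 39.3357·0.737654·0.756405 = 72.886362

E0=72.8864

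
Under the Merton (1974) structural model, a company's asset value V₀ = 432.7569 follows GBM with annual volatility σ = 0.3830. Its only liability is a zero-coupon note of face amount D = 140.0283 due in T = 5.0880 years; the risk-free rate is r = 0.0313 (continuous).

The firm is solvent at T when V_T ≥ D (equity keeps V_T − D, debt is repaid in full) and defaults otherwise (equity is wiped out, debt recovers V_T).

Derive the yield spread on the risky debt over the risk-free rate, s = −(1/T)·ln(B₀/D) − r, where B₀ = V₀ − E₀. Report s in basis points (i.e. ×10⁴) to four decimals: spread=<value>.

spread=92.6832

d₁ = [ln(V₀/D) + (r + σ²/2)T] / (σ√T)
   = [ln(432.7569/140.0283) + (0.0313 + 0.5·0.3830²)·5.0880] / (0.3830·√5.0880)
   = [1.128332 + 0.532431] / 0.863918 = 1.922362
d₂ = d₁ − σ√T = 1.922362 − 0.863918 = 1.058445
N(d₁) = 0.972720,  N(d₂) = 0.855074,  e^(−rT) = 0.852779
E₀ = V₀·N(d₁) − D·e^(−rT)·N(d₂)
   = 432.7569·0.972720 − 140.0283·0.852779·0.855074 = 318.844133
B₀ = V₀ − E₀ = 432.7569 − 318.844133 = 113.912767
spread = −(1/T)·ln(B₀/D) − r = −(1/5.0880)·ln(113.912767/140.0283) − 0.0313 = 0.00926832
in basis points: 0.00926832 × 10⁴ = 92.6832 bp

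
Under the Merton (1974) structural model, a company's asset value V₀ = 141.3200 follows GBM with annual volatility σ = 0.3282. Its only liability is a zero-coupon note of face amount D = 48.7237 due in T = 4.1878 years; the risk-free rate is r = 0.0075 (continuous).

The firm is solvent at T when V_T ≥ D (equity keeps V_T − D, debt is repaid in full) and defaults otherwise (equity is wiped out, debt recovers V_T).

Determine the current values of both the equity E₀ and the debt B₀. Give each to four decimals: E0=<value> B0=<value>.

E0=95.2358 B0=46.0842

d₁ = [ln(V₀/D) + (r + σ²/2)T] / (σ√T)
   = [ln(141.3200/48.7237) + (0.0075 + 0.5·0.3282²)·4.1878] / (0.3282·√4.1878)
   = [1.064861 + 0.256953] / 0.671632 = 1.968063
d₂ = d₁ − σ√T = 1.968063 − 0.671632 = 1.296431
N(d₁) = 0.975470,  N(d₂) = 0.902586,  e^(−rT) = 0.969080
E₀ = V₀·N(d₁) − D·e^(−rT)·N(d₂)
   = 141.3200·0.975470 − 48.7237·0.969080·0.902586 = 95.235810
B₀ = V₀ − E₀ = 141.3200 − 95.235810 = 46.084190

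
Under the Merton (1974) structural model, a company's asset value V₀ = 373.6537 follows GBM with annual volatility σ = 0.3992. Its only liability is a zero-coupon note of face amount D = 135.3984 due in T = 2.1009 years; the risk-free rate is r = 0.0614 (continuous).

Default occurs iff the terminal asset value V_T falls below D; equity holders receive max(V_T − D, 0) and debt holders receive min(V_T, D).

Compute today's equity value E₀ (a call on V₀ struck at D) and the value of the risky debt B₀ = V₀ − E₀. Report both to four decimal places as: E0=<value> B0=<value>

E0=255.7067 B0=117.9470

d₁ = [ln(V₀/D) + (r + σ²/2)T] / (σ√T)
   = [ln(373.6537/135.3984) + (0.0614 + 0.5·0.3992²)·2.1009] / (0.3992·√2.1009)
   = [1.015108 + 0.296396] / 0.578620 = 2.266607
d₂ = d₁ − σ√T = 2.266607 − 0.578620 = 1.687987
N(d₁) = 0.988293,  N(d₂) = 0.954293,  e^(−rT) = 0.878978
E₀ = V₀·N(d₁) − D·e^(−rT)·N(d₂)
   = 373.6537·0.988293 − 135.3984·0.878978·0.954293 = 255.706730
B₀ = V₀ − E₀ = 373.6537 − 255.706730 = 117.946970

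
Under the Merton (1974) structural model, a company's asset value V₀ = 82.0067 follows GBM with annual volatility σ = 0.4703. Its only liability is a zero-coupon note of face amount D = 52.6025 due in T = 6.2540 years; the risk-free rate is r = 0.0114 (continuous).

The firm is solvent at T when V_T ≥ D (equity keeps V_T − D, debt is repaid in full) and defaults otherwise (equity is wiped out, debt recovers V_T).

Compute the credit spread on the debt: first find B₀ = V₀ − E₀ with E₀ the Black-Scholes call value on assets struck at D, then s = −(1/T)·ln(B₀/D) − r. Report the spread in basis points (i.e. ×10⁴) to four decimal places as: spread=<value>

d₁ = [ln(V₀/D) + (r + σ²/2)T] / (σ√T)
   = [ln(82.0067/52.6025) + (0.0114 + 0.5·0.4703²)·6.2540] / (0.4703·√6.2540)
   = [0.444037 + 0.762932] / 1.176126 = 1.026224
d₂ = d₁ − σ√T = 1.026224 − 1.176126 = -0.149902
N(d₁) = 0.847607,  N(d₂) = 0.440421,  e^(−rT) = 0.931187
E₀ = V₀·N(d₁) − D·e^(−rT)·N(d₂)
   = 82.0067·0.847607 − 52.6025·0.931187·0.440421 = 47.936429
B₀ = V₀ − E₀ = 82.0067 − 47.936429 = 34.070271
spread = −(1/T)·ln(B₀/D) − r = −(1/6.2540)·ln(34.070271/52.6025) − 0.0114 = 0.05804971
in basis points: 0.05804971 × 10⁴ = 580.4971 bp

spread=580.4971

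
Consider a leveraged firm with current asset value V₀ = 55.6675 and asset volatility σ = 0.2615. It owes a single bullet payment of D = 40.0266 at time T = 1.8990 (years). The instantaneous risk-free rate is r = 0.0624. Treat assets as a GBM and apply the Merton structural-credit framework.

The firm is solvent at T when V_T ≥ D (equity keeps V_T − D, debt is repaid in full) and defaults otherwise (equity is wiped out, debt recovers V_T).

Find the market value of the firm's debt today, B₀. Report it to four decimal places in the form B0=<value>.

d₁ = [ln(V₀/D) + (r + σ²/2)T] / (σ√T)
   = [ln(55.6675/40.0266) + (0.0624 + 0.5·0.2615²)·1.8990] / (0.2615·√1.8990)
   = [0.329852 + 0.183427] / 0.360358 = 1.424358
d₂ = d₁ − σ√T = 1.424358 − 0.360358 = 1.064000
N(d₁) = 0.922829,  N(d₂) = 0.856336,  e^(−rT) = 0.888254
E₀ = V₀·N(d₁) − D·e^(−rT)·N(d₂)
   = 55.6675·0.922829 − 40.0266·0.888254·0.856336 = 20.925585
B₀ = V₀ − E₀ = 55.6675 − 20.925585 = 34.741915

B0=34.7419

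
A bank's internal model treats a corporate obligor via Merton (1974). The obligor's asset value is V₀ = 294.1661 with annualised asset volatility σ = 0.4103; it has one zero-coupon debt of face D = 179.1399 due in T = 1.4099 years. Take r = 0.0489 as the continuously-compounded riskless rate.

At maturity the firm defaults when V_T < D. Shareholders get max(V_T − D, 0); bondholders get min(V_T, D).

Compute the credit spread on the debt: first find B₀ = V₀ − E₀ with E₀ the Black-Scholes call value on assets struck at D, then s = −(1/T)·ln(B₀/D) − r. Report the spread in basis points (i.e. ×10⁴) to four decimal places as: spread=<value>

d₁ = [ln(V₀/D) + (r + σ²/2)T] / (σ√T)
   = [ln(294.1661/179.1399) + (0.0489 + 0.5·0.4103²)·1.4099] / (0.4103·√1.4099)
   = [0.495978 + 0.187620] / 0.487187 = 1.403152
d₂ = d₁ − σ√T = 1.403152 − 0.487187 = 0.915965
N(d₁) = 0.919714,  N(d₂) = 0.820157,  e^(−rT) = 0.933379
E₀ = V₀·N(d₁) − D·e^(−rT)·N(d₂)
   = 294.1661·0.919714 − 179.1399·0.933379·0.820157 = 133.414015
B₀ = V₀ − E₀ = 294.1661 − 133.414015 = 160.752085
spread = −(1/T)·ln(B₀/D) − r = −(1/1.4099)·ln(160.752085/179.1399) − 0.0489 = 0.02791660
in basis points: 0.02791660 × 10⁴ = 279.1660 bp

spread=279.1660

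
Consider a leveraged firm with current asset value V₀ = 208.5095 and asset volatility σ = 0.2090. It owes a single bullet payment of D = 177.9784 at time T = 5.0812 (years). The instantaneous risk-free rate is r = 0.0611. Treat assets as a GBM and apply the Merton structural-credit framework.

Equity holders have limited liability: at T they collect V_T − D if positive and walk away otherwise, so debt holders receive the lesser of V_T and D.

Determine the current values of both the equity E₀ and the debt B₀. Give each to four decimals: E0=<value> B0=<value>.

E0=84.4537 B0=124.0558

d₁ = [ln(V₀/D) + (r + σ²/2)T] / (σ√T)
   = [ln(208.5095/177.9784) + (0.0611 + 0.5·0.2090²)·5.0812] / (0.2090·√5.0812)
   = [0.158322 + 0.421437] / 0.471118 = 1.230605
d₂ = d₁ − σ√T = 1.230605 − 0.471118 = 0.759487
N(d₁) = 0.890765,  N(d₂) = 0.776219,  e^(−rT) = 0.733109
E₀ = V₀·N(d₁) − D·e^(−rT)·N(d₂)
   = 208.5095·0.890765 − 177.9784·0.733109·0.776219 = 84.453719
B₀ = V₀ − E₀ = 208.5095 − 84.453719 = 124.055781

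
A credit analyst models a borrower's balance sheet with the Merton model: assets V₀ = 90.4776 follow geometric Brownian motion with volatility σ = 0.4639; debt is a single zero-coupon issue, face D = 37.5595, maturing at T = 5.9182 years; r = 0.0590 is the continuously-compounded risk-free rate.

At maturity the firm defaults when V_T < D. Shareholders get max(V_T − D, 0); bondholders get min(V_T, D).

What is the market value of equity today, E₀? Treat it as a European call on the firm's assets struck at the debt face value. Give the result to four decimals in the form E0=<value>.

E0=67.4860

d₁ = [ln(V₀/D) + (r + σ²/2)T] / (σ√T)
   = [ln(90.4776/37.5595) + (0.0590 + 0.5·0.4639²)·5.9182] / (0.4639·√5.9182)
   = [0.879176 + 0.985982] / 1.128546 = 1.652709
d₂ = d₁ − σ√T = 1.652709 − 1.128546 = 0.524163
N(d₁) = 0.950805,  N(d₂) = 0.699917,  e^(−rT) = 0.705271
E₀ = V₀·N(d₁) − D·e^(−rT)·N(d₂)
   = 90.4776·0.950805 − 37.5595·0.705271·0.699917 = 67.486009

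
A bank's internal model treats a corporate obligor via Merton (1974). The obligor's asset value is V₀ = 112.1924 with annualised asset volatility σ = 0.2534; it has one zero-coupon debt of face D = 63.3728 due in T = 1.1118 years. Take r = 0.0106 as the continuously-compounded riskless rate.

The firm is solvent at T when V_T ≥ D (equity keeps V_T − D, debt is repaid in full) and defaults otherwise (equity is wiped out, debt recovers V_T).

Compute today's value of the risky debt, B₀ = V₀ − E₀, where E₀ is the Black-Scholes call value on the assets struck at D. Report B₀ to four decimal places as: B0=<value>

d₁ = [ln(V₀/D) + (r + σ²/2)T] / (σ√T)
   = [ln(112.1924/63.3728) + (0.0106 + 0.5·0.2534²)·1.1118] / (0.2534·√1.1118)
   = [0.571181 + 0.047480] / 0.267190 = 2.315435
d₂ = d₁ − σ√T = 2.315435 − 0.267190 = 2.048245
N(d₁) = 0.989705,  N(d₂) = 0.979732,  e^(−rT) = 0.988284
E₀ = V₀·N(d₁) − D·e^(−rT)·N(d₂)
   = 112.1924·0.989705 − 63.3728·0.988284·0.979732 = 49.676489
B₀ = V₀ − E₀ = 112.1924 − 49.676489 = 62.515911

B0=62.5159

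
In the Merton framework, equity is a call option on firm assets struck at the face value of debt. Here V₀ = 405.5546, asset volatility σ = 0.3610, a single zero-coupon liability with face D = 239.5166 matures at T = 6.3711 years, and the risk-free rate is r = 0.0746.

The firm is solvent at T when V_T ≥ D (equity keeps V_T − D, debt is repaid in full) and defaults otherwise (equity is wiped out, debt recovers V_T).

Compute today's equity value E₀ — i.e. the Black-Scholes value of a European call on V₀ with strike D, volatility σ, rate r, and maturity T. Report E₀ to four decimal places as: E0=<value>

E0=271.0174

d₁ = [ln(V₀/D) + (r + σ²/2)T] / (σ√T)
   = [ln(405.5546/239.5166) + (0.0746 + 0.5·0.3610²)·6.3711] / (0.3610·√6.3711)
   = [0.526633 + 0.890428] / 0.911201 = 1.555157
d₂ = d₁ − σ√T = 1.555157 − 0.911201 = 0.643955
N(d₁) = 0.940046,  N(d₂) = 0.740198,  e^(−rT) = 0.621708
E₀ = V₀·N(d₁) − D·e^(−rT)·N(d₂)
   = 405.5546·0.940046 − 239.5166·0.621708·0.740198 = 271.017355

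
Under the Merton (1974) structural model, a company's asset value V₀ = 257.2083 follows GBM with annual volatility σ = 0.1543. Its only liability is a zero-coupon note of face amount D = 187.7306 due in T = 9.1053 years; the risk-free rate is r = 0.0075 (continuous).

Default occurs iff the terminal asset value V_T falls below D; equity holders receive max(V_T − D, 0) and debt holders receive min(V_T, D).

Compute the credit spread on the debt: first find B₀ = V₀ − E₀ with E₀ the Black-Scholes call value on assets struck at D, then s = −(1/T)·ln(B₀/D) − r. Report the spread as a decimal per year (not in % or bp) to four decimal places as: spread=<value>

d₁ = [ln(V₀/D) + (r + σ²/2)T] / (σ√T)
   = [ln(257.2083/187.7306) + (0.0075 + 0.5·0.1543²)·9.1053] / (0.1543·√9.1053)
   = [0.314878 + 0.176681] / 0.465600 = 1.055755
d₂ = d₁ − σ√T = 1.055755 − 0.465600 = 0.590155
N(d₁) = 0.854460,  N(d₂) = 0.722457,  e^(−rT) = 0.933990
E₀ = V₀·N(d₁) − D·e^(−rT)·N(d₂)
   = 257.2083·0.854460 − 187.7306·0.933990·0.722457 = 93.099750
B₀ = V₀ − E₀ = 257.2083 − 93.099750 = 164.108550
spread = −(1/T)·ln(B₀/D) − r = −(1/9.1053)·ln(164.108550/187.7306) − 0.0075 = 0.00726940

spread=0.0073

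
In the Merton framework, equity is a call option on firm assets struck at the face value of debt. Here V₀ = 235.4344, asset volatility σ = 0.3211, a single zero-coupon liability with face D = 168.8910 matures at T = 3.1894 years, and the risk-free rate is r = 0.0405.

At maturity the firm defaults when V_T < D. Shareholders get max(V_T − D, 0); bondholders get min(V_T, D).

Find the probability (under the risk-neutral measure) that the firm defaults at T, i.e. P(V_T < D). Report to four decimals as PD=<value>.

PD=0.3023

d₁ = [ln(V₀/D) + (r + σ²/2)T] / (σ√T)
   = [ln(235.4344/168.8910) + (0.0405 + 0.5·0.3211²)·3.1894] / (0.3211·√3.1894)
   = [0.332179 + 0.293593] / 0.573449 = 1.091242
d₂ = d₁ − σ√T = 1.091242 − 0.573449 = 0.517793
risk-neutral PD = N(−d₂) = N(-0.517793) = 0.302302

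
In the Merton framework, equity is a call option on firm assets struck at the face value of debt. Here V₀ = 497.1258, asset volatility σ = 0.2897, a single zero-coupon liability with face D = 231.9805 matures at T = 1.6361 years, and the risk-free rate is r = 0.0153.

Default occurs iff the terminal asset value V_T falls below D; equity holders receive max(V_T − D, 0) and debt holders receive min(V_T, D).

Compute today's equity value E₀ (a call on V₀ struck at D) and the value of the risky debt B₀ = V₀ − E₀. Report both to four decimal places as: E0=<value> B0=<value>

E0=271.6212 B0=225.5046

d₁ = [ln(V₀/D) + (r + σ²/2)T] / (σ√T)
   = [ln(497.1258/231.9805) + (0.0153 + 0.5·0.2897²)·1.6361] / (0.2897·√1.6361)
   = [0.762190 + 0.093688] / 0.370556 = 2.309715
d₂ = d₁ − σ√T = 2.309715 − 0.370556 = 1.939159
N(d₁) = 0.989548,  N(d₂) = 0.973759,  e^(−rT) = 0.975278
E₀ = V₀·N(d₁) − D·e^(−rT)·N(d₂)
   = 497.1258·0.989548 − 231.9805·0.975278·0.973759 = 271.621193
B₀ = V₀ − E₀ = 497.1258 − 271.621193 = 225.504607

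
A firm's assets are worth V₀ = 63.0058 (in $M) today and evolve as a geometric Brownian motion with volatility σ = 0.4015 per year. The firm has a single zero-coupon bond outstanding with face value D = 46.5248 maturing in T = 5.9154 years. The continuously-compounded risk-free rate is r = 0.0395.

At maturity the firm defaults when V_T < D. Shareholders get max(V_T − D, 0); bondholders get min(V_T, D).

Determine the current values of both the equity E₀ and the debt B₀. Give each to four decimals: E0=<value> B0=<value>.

E0=34.2598 B0=28.7460

d₁ = [ln(V₀/D) + (r + σ²/2)T] / (σ√T)
   = [ln(63.0058/46.5248) + (0.0395 + 0.5·0.4015²)·5.9154] / (0.4015·√5.9154)
   = [0.303241 + 0.710446] / 0.976512 = 1.038070
d₂ = d₁ − σ√T = 1.038070 − 0.976512 = 0.061558
N(d₁) = 0.850381,  N(d₂) = 0.524542,  e^(−rT) = 0.791632
E₀ = V₀·N(d₁) − D·e^(−rT)·N(d₂)
   = 63.0058·0.850381 − 46.5248·0.791632·0.524542 = 34.259770
B₀ = V₀ − E₀ = 63.0058 − 34.259770 = 28.746030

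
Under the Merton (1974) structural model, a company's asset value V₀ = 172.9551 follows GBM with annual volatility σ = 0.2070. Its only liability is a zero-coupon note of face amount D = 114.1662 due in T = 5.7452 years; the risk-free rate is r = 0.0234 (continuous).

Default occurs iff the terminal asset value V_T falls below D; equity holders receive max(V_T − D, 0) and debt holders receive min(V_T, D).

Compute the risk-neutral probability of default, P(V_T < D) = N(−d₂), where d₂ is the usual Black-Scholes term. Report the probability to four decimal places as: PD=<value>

PD=0.1949

d₁ = [ln(V₀/D) + (r + σ²/2)T] / (σ√T)
   = [ln(172.9551/114.1662) + (0.0234 + 0.5·0.2070²)·5.7452] / (0.2070·√5.7452)
   = [0.415377 + 0.257526] / 0.496161 = 1.356217
d₂ = d₁ − σ√T = 1.356217 − 0.496161 = 0.860056
risk-neutral PD = N(−d₂) = N(-0.860056) = 0.194879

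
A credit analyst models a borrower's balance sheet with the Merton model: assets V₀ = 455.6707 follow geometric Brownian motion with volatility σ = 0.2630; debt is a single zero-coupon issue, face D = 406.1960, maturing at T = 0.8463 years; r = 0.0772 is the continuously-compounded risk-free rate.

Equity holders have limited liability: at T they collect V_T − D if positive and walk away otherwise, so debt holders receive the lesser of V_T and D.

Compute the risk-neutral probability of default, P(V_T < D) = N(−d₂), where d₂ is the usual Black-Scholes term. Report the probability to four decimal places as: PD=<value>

PD=0.2663

d₁ = [ln(V₀/D) + (r + σ²/2)T] / (σ√T)
   = [ln(455.6707/406.1960) + (0.0772 + 0.5·0.2630²)·0.8463] / (0.2630·√0.8463)
   = [0.114935 + 0.094603] / 0.241946 = 0.866053
d₂ = d₁ − σ√T = 0.866053 − 0.241946 = 0.624107
risk-neutral PD = N(−d₂) = N(-0.624107) = 0.266279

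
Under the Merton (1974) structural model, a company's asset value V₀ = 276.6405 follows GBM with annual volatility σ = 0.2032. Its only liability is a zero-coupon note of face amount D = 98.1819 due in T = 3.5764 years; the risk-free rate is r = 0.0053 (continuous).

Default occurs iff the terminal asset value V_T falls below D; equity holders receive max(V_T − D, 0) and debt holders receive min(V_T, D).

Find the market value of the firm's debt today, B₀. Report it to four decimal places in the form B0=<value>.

B0=96.2819

d₁ = [ln(V₀/D) + (r + σ²/2)T] / (σ√T)
   = [ln(276.6405/98.1819) + (0.0053 + 0.5·0.2032²)·3.5764] / (0.2032·√3.5764)
   = [1.035897 + 0.092790] / 0.384279 = 2.937155
d₂ = d₁ − σ√T = 2.937155 − 0.384279 = 2.552876
N(d₁) = 0.998344,  N(d₂) = 0.994658,  e^(−rT) = 0.981224
E₀ = V₀·N(d₁) − D·e^(−rT)·N(d₂)
   = 276.6405·0.998344 − 98.1819·0.981224·0.994658 = 180.358561
B₀ = V₀ − E₀ = 276.6405 − 180.358561 = 96.281939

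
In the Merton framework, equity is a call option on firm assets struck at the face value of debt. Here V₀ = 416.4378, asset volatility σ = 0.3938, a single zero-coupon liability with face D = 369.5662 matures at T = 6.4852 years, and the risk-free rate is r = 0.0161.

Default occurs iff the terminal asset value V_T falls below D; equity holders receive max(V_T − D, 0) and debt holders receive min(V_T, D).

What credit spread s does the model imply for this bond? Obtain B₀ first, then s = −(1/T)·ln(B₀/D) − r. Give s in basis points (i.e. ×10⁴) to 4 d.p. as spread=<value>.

spread=586.6681

d₁ = [ln(V₀/D) + (r + σ²/2)T] / (σ√T)
   = [ln(416.4378/369.5662) + (0.0161 + 0.5·0.3938²)·6.4852] / (0.3938·√6.4852)
   = [0.119407 + 0.607269] / 1.002853 = 0.724609
d₂ = d₁ − σ√T = 0.724609 − 1.002853 = -0.278244
N(d₁) = 0.765654,  N(d₂) = 0.390412,  e^(−rT) = 0.900854
E₀ = V₀·N(d₁) − D·e^(−rT)·N(d₂)
   = 416.4378·0.765654 − 369.5662·0.900854·0.390412 = 188.869104
B₀ = V₀ − E₀ = 416.4378 − 188.869104 = 227.568696
spread = −(1/T)·ln(B₀/D) − r = −(1/6.4852)·ln(227.568696/369.5662) − 0.0161 = 0.05866681
in basis points: 0.05866681 × 10⁴ = 586.6681 bp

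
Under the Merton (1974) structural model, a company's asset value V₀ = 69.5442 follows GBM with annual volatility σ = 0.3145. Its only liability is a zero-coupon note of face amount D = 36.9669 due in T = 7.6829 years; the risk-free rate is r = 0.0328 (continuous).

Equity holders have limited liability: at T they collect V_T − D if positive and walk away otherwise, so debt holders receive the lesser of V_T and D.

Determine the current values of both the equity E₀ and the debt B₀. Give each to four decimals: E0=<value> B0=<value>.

d₁ = [ln(V₀/D) + (r + σ²/2)T] / (σ√T)
   = [ln(69.5442/36.9669) + (0.0328 + 0.5·0.3145²)·7.6829] / (0.3145·√7.6829)
   = [0.631940 + 0.631958] / 0.871733 = 1.449869
d₂ = d₁ − σ√T = 1.449869 − 0.871733 = 0.578136
N(d₁) = 0.926452,  N(d₂) = 0.718414,  e^(−rT) = 0.777245
E₀ = V₀·N(d₁) − D·e^(−rT)·N(d₂)
   = 69.5442·0.926452 − 36.9669·0.777245·0.718414 = 43.787670
B₀ = V₀ − E₀ = 69.5442 − 43.787670 = 25.756530

E0=43.7877 B0=25.7565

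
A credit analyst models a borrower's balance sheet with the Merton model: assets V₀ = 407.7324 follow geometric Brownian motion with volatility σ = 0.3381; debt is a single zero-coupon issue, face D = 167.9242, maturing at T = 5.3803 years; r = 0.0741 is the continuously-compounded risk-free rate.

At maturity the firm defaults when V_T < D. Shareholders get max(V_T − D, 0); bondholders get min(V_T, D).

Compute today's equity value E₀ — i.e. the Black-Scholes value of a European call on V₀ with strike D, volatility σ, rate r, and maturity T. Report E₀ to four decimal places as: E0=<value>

d₁ = [ln(V₀/D) + (r + σ²/2)T] / (σ√T)
   = [ln(407.7324/167.9242) + (0.0741 + 0.5·0.3381²)·5.3803] / (0.3381·√5.3803)
   = [0.887098 + 0.706196] / 0.784239 = 2.031644
d₂ = d₁ − σ√T = 2.031644 − 0.784239 = 1.247405
N(d₁) = 0.978905,  N(d₂) = 0.893875,  e^(−rT) = 0.671205
E₀ = V₀·N(d₁) − D·e^(−rT)·N(d₂)
   = 407.7324·0.978905 − 167.9242·0.671205·0.893875 = 298.381196

E0=298.3812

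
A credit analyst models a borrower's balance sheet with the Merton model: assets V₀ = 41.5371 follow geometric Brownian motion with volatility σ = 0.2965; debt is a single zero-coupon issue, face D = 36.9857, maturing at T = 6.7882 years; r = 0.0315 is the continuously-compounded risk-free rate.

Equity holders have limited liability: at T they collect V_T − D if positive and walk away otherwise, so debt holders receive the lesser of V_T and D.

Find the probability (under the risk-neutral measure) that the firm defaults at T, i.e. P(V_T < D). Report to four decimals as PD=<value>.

d₁ = [ln(V₀/D) + (r + σ²/2)T] / (σ√T)
   = [ln(41.5371/36.9857) + (0.0315 + 0.5·0.2965²)·6.7882] / (0.2965·√6.7882)
   = [0.116056 + 0.512211] / 0.772506 = 0.813284
d₂ = d₁ − σ√T = 0.813284 − 0.772506 = 0.040778
risk-neutral PD = N(−d₂) = N(-0.040778) = 0.483737

PD=0.4837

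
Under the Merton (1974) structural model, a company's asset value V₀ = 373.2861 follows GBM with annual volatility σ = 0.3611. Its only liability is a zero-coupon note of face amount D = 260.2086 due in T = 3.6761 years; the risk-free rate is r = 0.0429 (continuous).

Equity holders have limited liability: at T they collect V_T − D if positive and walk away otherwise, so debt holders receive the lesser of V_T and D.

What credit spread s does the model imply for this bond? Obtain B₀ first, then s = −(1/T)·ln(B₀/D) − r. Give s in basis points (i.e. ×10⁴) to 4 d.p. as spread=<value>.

d₁ = [ln(V₀/D) + (r + σ²/2)T] / (σ√T)
   = [ln(373.2861/260.2086) + (0.0429 + 0.5·0.3611²)·3.6761] / (0.3611·√3.6761)
   = [0.360862 + 0.397374] / 0.692343 = 1.095174
d₂ = d₁ − σ√T = 1.095174 − 0.692343 = 0.402831
N(d₁) = 0.863280,  N(d₂) = 0.656464,  e^(−rT) = 0.854102
E₀ = V₀·N(d₁) − D·e^(−rT)·N(d₂)
   = 373.2861·0.863280 − 260.2086·0.854102·0.656464 = 176.354758
B₀ = V₀ − E₀ = 373.2861 − 176.354758 = 196.931342
spread = −(1/T)·ln(B₀/D) − r = −(1/3.6761)·ln(196.931342/260.2086) − 0.0429 = 0.03289458
in basis points: 0.03289458 × 10⁴ = 328.9458 bp

spread=328.9458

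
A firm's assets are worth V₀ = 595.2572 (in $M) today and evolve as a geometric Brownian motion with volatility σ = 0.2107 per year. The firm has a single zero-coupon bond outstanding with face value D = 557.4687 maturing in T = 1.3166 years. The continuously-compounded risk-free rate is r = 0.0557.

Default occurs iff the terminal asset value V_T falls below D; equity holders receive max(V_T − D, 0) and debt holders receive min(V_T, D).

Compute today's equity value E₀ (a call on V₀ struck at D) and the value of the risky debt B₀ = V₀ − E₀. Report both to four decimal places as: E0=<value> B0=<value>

d₁ = [ln(V₀/D) + (r + σ²/2)T] / (σ√T)
   = [ln(595.2572/557.4687) + (0.0557 + 0.5·0.2107²)·1.3166] / (0.2107·√1.3166)
   = [0.065587 + 0.102560] / 0.241764 = 0.695500
d₂ = d₁ − σ√T = 0.695500 − 0.241764 = 0.453736
N(d₁) = 0.756629,  N(d₂) = 0.674991,  e^(−rT) = 0.929290
E₀ = V₀·N(d₁) − D·e^(−rT)·N(d₂)
   = 595.2572·0.756629 − 557.4687·0.929290·0.674991 = 100.709981
B₀ = V₀ − E₀ = 595.2572 − 100.709981 = 494.547219

E0=100.7100 B0=494.5472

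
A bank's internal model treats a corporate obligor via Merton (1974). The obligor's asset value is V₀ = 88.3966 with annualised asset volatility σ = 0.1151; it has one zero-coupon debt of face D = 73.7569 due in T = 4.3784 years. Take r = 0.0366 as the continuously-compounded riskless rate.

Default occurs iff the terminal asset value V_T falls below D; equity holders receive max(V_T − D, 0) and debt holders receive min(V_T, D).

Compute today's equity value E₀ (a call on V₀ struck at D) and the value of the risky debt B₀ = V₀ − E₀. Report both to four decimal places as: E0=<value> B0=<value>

d₁ = [ln(V₀/D) + (r + σ²/2)T] / (σ√T)
   = [ln(88.3966/73.7569) + (0.0366 + 0.5·0.1151²)·4.3784] / (0.1151·√4.3784)
   = [0.181059 + 0.189252] / 0.240842 = 1.537565
d₂ = d₁ − σ√T = 1.537565 − 0.240842 = 1.296723
N(d₁) = 0.937923,  N(d₂) = 0.902637,  e^(−rT) = 0.851931
E₀ = V₀·N(d₁) − D·e^(−rT)·N(d₂)
   = 88.3966·0.937923 − 73.7569·0.851931·0.902637 = 26.191255
B₀ = V₀ − E₀ = 88.3966 − 26.191255 = 62.205345

E0=26.1913 B0=62.2053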